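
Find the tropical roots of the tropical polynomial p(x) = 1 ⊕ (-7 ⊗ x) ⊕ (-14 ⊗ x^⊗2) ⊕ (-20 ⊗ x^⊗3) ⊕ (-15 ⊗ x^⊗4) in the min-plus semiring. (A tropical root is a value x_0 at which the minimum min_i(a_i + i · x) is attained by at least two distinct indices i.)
Roots: {-5, 6, 7, 8}

Each tropical root is a break point of the lower envelope of the lines y = a_i + i · x (there are 5 lines, with slopes 0, 1, ..., 4). Only the lines that attain the minimum somewhere contribute to roots; other lines are dominated. Here the surviving (envelope) indices are i = 4, i = 3, i = 2, i = 1, i = 0.
Intersections between consecutive envelope lines give the roots: for adjacent envelope indices i < j the intersection is x = (a_i − a_j) / (j − i). Reading off the sorted break points: {-5, 6, 7, 8}.
Verification: at each break x_0, at least two indices attain the minimum of min_i(a_i + i · x_0).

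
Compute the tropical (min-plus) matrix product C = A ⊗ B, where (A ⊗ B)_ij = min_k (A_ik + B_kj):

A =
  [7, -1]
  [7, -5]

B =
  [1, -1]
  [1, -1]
A ⊗ B =
  [0, -2]
  [-4, -6]

Apply the min-plus product entry-by-entry:
  C[0][0] = min over k of (A[0][0] + B[0][0] = 7 + 1 = 8, A[0][1] + B[1][0] = -1 + 1 = 0) = 0 (attained at k = 1)
  C[0][1] = min over k of (A[0][0] + B[0][1] = 7 + -1 = 6, A[0][1] + B[1][1] = -1 + -1 = -2) = -2 (attained at k = 1)
  C[1][0] = min over k of (A[1][0] + B[0][0] = 7 + 1 = 8, A[1][1] + B[1][0] = -5 + 1 = -4) = -4 (attained at k = 1)
  C[1][1] = min over k of (A[1][0] + B[0][1] = 7 + -1 = 6, A[1][1] + B[1][1] = -5 + -1 = -6) = -6 (attained at k = 1)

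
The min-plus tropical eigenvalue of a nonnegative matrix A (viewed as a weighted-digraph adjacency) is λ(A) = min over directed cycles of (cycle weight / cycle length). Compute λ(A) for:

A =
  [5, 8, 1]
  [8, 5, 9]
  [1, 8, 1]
λ(A) = 1

Enumerate directed cycles and compute their means (weight / length). Sample:
  cycle 0 → 0: weight = 5, length = 1, mean = 5/1 ≈ 5.000
  cycle 1 → 1: weight = 5, length = 1, mean = 5/1 ≈ 5.000
  cycle 2 → 2: weight = 1, length = 1, mean = 1/1 ≈ 1.000
  cycle 0 → 1 → 0: weight = 16, length = 2, mean = 16/2 ≈ 8.000
  cycle 0 → 2 → 0: weight = 2, length = 2, mean = 2/2 ≈ 1.000
  cycle 1 → 0 → 1: weight = 16, length = 2, mean = 16/2 ≈ 8.000
Minimum mean = 1.000, attained e.g. along the cycle 2 → 2 with weight 1 and length 1. So λ(A) = 1/1 = 1.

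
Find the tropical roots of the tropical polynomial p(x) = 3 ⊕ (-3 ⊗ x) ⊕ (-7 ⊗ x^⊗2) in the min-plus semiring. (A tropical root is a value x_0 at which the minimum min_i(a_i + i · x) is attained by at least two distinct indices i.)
Roots: {4, 6}

Each tropical root is a break point of the lower envelope of the lines y = a_i + i · x (there are 3 lines, with slopes 0, 1, ..., 2). Only the lines that attain the minimum somewhere contribute to roots; other lines are dominated. Here the surviving (envelope) indices are i = 2, i = 1, i = 0.
Intersections between consecutive envelope lines give the roots: for adjacent envelope indices i < j the intersection is x = (a_i − a_j) / (j − i). Reading off the sorted break points: {4, 6}.
Verification: at each break x_0, at least two indices attain the minimum of min_i(a_i + i · x_0).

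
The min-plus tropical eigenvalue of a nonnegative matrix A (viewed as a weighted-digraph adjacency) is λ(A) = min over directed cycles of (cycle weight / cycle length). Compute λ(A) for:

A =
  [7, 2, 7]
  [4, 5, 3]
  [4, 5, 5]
λ(A) = 3

Enumerate directed cycles and compute their means (weight / length). Sample:
  cycle 0 → 0: weight = 7, length = 1, mean = 7/1 ≈ 7.000
  cycle 1 → 1: weight = 5, length = 1, mean = 5/1 ≈ 5.000
  cycle 2 → 2: weight = 5, length = 1, mean = 5/1 ≈ 5.000
  cycle 0 → 1 → 0: weight = 6, length = 2, mean = 6/2 ≈ 3.000
  cycle 0 → 2 → 0: weight = 11, length = 2, mean = 11/2 ≈ 5.500
  cycle 1 → 0 → 1: weight = 6, length = 2, mean = 6/2 ≈ 3.000
Minimum mean = 3.000, attained e.g. along the cycle 0 → 1 → 0 with weight 6 and length 2. So λ(A) = 6/2 = 3.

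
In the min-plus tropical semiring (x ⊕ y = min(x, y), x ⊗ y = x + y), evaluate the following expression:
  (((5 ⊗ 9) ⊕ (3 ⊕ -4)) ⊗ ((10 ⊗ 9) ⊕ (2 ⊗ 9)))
(((5 ⊗ 9) ⊕ (3 ⊕ -4)) ⊗ ((10 ⊗ 9) ⊕ (2 ⊗ 9))) = 7

Expand innermost to outermost. Recall ⊕ takes the minimum of its arguments and ⊗ takes their sum. Working out the expression (((5 ⊗ 9) ⊕ (3 ⊕ -4)) ⊗ ((10 ⊗ 9) ⊕ (2 ⊗ 9))) gives 7.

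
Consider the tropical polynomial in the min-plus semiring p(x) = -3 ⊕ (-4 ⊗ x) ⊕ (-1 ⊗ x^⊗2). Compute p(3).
p(3) = -3

A tropical monomial a ⊗ x^⊗i evaluates to a + i · x. Evaluating each term at x = 3:
  Term 0 contributes -3 + 0 · 3 = -3
  Term 1 contributes -4 + 1 · 3 = -1
  Term 2 contributes -1 + 2 · 3 = 5
p(3) = ⊕ of these = min[-3, -1, 5] = -3.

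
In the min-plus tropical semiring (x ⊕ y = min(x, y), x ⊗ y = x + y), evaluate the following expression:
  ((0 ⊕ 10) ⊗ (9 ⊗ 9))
((0 ⊕ 10) ⊗ (9 ⊗ 9)) = 18

Expand innermost to outermost. Recall ⊕ takes the minimum of its arguments and ⊗ takes their sum. Working out the expression ((0 ⊕ 10) ⊗ (9 ⊗ 9)) gives 18.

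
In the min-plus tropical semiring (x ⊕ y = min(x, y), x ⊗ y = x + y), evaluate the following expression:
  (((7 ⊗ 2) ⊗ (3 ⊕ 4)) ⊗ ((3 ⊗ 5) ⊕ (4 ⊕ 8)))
(((7 ⊗ 2) ⊗ (3 ⊕ 4)) ⊗ ((3 ⊗ 5) ⊕ (4 ⊕ 8))) = 16

Expand innermost to outermost. Recall ⊕ takes the minimum of its arguments and ⊗ takes their sum. Working out the expression (((7 ⊗ 2) ⊗ (3 ⊕ 4)) ⊗ ((3 ⊗ 5) ⊕ (4 ⊕ 8))) gives 16.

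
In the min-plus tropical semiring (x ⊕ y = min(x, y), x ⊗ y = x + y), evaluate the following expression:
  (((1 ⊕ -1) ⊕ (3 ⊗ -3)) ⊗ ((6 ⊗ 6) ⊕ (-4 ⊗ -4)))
(((1 ⊕ -1) ⊕ (3 ⊗ -3)) ⊗ ((6 ⊗ 6) ⊕ (-4 ⊗ -4))) = -9

Expand innermost to outermost. Recall ⊕ takes the minimum of its arguments and ⊗ takes their sum. Working out the expression (((1 ⊕ -1) ⊕ (3 ⊗ -3)) ⊗ ((6 ⊗ 6) ⊕ (-4 ⊗ -4))) gives -9.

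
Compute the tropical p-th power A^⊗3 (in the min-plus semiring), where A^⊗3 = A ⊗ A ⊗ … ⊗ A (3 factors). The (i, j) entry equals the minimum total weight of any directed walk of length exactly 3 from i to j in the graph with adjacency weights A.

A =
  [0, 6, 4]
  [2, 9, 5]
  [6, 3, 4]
A^⊗3 =
  [0, 6, 4]
  [2, 8, 6]
  [5, 11, 9]

Each entry (A^⊗3)_ij equals the minimum over all length-3 walks i = v_0 → v_1 → … → v_3 = j of Σ_t A[v_t][v_{t+1}]. For example, for (i, j) = (0, 2) we minimise over 9 possible intermediate vertex sequences; the minimum is 4, attained along the walk 0 → 0 → 0 → 2.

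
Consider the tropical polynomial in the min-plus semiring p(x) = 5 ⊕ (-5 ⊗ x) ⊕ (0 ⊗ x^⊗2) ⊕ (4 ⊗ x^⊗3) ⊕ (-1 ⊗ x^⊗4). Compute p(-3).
p(-3) = -13

A tropical monomial a ⊗ x^⊗i evaluates to a + i · x. Evaluating each term at x = -3:
  Term 0 contributes 5 + 0 · -3 = 5
  Term 1 contributes -5 + 1 · -3 = -8
  Term 2 contributes 0 + 2 · -3 = -6
  Term 3 contributes 4 + 3 · -3 = -5
  Term 4 contributes -1 + 4 · -3 = -13
p(-3) = ⊕ of these = min[5, -8, -6, -5, -13] = -13.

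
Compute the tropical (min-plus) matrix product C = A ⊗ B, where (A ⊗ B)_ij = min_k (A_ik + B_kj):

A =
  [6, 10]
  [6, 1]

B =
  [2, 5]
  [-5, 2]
A ⊗ B =
  [5, 11]
  [-4, 3]

Apply the min-plus product entry-by-entry:
  C[0][0] = min over k of (A[0][0] + B[0][0] = 6 + 2 = 8, A[0][1] + B[1][0] = 10 + -5 = 5) = 5 (attained at k = 1)
  C[0][1] = min over k of (A[0][0] + B[0][1] = 6 + 5 = 11, A[0][1] + B[1][1] = 10 + 2 = 12) = 11 (attained at k = 0)
  C[1][0] = min over k of (A[1][0] + B[0][0] = 6 + 2 = 8, A[1][1] + B[1][0] = 1 + -5 = -4) = -4 (attained at k = 1)
  C[1][1] = min over k of (A[1][0] + B[0][1] = 6 + 5 = 11, A[1][1] + B[1][1] = 1 + 2 = 3) = 3 (attained at k = 1)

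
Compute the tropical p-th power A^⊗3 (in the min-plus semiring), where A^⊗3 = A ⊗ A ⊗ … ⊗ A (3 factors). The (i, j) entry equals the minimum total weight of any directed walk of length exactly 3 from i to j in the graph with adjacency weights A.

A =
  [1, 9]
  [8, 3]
A^⊗3 =
  [3, 11]
  [10, 9]

Each entry (A^⊗3)_ij equals the minimum over all length-3 walks i = v_0 → v_1 → … → v_3 = j of Σ_t A[v_t][v_{t+1}]. For example, for (i, j) = (0, 1) we minimise over 4 possible intermediate vertex sequences; the minimum is 11, attained along the walk 0 → 0 → 0 → 1.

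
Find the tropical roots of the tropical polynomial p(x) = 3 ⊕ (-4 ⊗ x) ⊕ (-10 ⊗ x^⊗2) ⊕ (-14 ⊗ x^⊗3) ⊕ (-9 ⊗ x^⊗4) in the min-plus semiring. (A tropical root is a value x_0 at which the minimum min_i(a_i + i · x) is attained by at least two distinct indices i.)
Roots: {-5, 4, 6, 7}

Each tropical root is a break point of the lower envelope of the lines y = a_i + i · x (there are 5 lines, with slopes 0, 1, ..., 4). Only the lines that attain the minimum somewhere contribute to roots; other lines are dominated. Here the surviving (envelope) indices are i = 4, i = 3, i = 2, i = 1, i = 0.
Intersections between consecutive envelope lines give the roots: for adjacent envelope indices i < j the intersection is x = (a_i − a_j) / (j − i). Reading off the sorted break points: {-5, 4, 6, 7}.
Verification: at each break x_0, at least two indices attain the minimum of min_i(a_i + i · x_0).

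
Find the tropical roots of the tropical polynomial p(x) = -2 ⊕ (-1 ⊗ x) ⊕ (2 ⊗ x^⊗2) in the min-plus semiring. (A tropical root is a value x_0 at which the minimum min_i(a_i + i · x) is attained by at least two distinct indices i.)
Roots: {-3, -1}

Each tropical root is a break point of the lower envelope of the lines y = a_i + i · x (there are 3 lines, with slopes 0, 1, ..., 2). Only the lines that attain the minimum somewhere contribute to roots; other lines are dominated. Here the surviving (envelope) indices are i = 2, i = 1, i = 0.
Intersections between consecutive envelope lines give the roots: for adjacent envelope indices i < j the intersection is x = (a_i − a_j) / (j − i). Reading off the sorted break points: {-3, -1}.
Verification: at each break x_0, at least two indices attain the minimum of min_i(a_i + i · x_0).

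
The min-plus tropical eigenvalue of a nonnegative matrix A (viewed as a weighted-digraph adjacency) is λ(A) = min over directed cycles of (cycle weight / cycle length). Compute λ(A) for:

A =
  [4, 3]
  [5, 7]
λ(A) = 4

Enumerate directed cycles and compute their means (weight / length). Sample:
  cycle 0 → 0: weight = 4, length = 1, mean = 4/1 ≈ 4.000
  cycle 1 → 1: weight = 7, length = 1, mean = 7/1 ≈ 7.000
  cycle 0 → 1 → 0: weight = 8, length = 2, mean = 8/2 ≈ 4.000
  cycle 1 → 0 → 1: weight = 8, length = 2, mean = 8/2 ≈ 4.000
Minimum mean = 4.000, attained e.g. along the cycle 0 → 0 with weight 4 and length 1. So λ(A) = 4/1 = 4.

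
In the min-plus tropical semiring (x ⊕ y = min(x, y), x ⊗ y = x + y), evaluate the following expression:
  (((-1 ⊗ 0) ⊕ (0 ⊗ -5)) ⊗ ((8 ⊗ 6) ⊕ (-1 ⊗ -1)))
(((-1 ⊗ 0) ⊕ (0 ⊗ -5)) ⊗ ((8 ⊗ 6) ⊕ (-1 ⊗ -1))) = -7

Expand innermost to outermost. Recall ⊕ takes the minimum of its arguments and ⊗ takes their sum. Working out the expression (((-1 ⊗ 0) ⊕ (0 ⊗ -5)) ⊗ ((8 ⊗ 6) ⊕ (-1 ⊗ -1))) gives -7.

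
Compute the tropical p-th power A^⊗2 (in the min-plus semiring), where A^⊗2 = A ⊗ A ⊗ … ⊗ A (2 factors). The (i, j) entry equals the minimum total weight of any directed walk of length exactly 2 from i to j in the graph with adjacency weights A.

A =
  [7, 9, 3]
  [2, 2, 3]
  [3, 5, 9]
A^⊗2 =
  [6, 8, 10]
  [4, 4, 5]
  [7, 7, 6]

Each entry (A^⊗2)_ij equals the minimum over all length-2 walks i = v_0 → v_1 → … → v_2 = j of Σ_t A[v_t][v_{t+1}]. For example, for (i, j) = (0, 2) we minimise over 3 possible intermediate vertex sequences; the minimum is 10, attained along the walk 0 → 0 → 2.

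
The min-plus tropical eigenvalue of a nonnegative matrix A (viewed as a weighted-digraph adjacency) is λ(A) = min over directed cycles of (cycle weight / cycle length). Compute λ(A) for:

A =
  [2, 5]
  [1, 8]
λ(A) = 2

Enumerate directed cycles and compute their means (weight / length). Sample:
  cycle 0 → 0: weight = 2, length = 1, mean = 2/1 ≈ 2.000
  cycle 1 → 1: weight = 8, length = 1, mean = 8/1 ≈ 8.000
  cycle 0 → 1 → 0: weight = 6, length = 2, mean = 6/2 ≈ 3.000
  cycle 1 → 0 → 1: weight = 6, length = 2, mean = 6/2 ≈ 3.000
Minimum mean = 2.000, attained e.g. along the cycle 0 → 0 with weight 2 and length 1. So λ(A) = 2/1 = 2.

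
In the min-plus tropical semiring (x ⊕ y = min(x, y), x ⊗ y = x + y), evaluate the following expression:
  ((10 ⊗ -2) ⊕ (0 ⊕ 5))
((10 ⊗ -2) ⊕ (0 ⊕ 5)) = 0

Expand innermost to outermost. Recall ⊕ takes the minimum of its arguments and ⊗ takes their sum. Working out the expression ((10 ⊗ -2) ⊕ (0 ⊕ 5)) gives 0.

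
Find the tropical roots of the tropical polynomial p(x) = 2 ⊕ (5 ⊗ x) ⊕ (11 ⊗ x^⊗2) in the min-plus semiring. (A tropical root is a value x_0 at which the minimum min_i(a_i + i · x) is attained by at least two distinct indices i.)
Roots: {-6, -3}

Each tropical root is a break point of the lower envelope of the lines y = a_i + i · x (there are 3 lines, with slopes 0, 1, ..., 2). Only the lines that attain the minimum somewhere contribute to roots; other lines are dominated. Here the surviving (envelope) indices are i = 2, i = 1, i = 0.
Intersections between consecutive envelope lines give the roots: for adjacent envelope indices i < j the intersection is x = (a_i − a_j) / (j − i). Reading off the sorted break points: {-6, -3}.
Verification: at each break x_0, at least two indices attain the minimum of min_i(a_i + i · x_0).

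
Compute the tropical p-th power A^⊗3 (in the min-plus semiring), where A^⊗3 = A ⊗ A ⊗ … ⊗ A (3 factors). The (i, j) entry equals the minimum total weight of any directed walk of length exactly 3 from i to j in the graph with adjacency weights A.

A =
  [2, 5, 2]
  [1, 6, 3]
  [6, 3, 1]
A^⊗3 =
  [6, 6, 4]
  [5, 6, 4]
  [5, 5, 3]

Each entry (A^⊗3)_ij equals the minimum over all length-3 walks i = v_0 → v_1 → … → v_3 = j of Σ_t A[v_t][v_{t+1}]. For example, for (i, j) = (0, 2) we minimise over 9 possible intermediate vertex sequences; the minimum is 4, attained along the walk 0 → 2 → 2 → 2.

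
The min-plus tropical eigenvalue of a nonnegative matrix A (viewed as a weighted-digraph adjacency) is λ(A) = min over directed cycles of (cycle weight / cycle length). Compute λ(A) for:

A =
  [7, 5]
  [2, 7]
λ(A) = 7/2

Enumerate directed cycles and compute their means (weight / length). Sample:
  cycle 0 → 0: weight = 7, length = 1, mean = 7/1 ≈ 7.000
  cycle 1 → 1: weight = 7, length = 1, mean = 7/1 ≈ 7.000
  cycle 0 → 1 → 0: weight = 7, length = 2, mean = 7/2 ≈ 3.500
  cycle 1 → 0 → 1: weight = 7, length = 2, mean = 7/2 ≈ 3.500
Minimum mean = 3.500, attained e.g. along the cycle 0 → 1 → 0 with weight 7 and length 2. So λ(A) = 7/2 = 7/2.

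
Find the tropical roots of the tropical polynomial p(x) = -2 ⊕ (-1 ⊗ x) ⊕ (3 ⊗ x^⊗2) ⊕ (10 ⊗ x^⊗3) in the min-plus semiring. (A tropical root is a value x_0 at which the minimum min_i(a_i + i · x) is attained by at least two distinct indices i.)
Roots: {-7, -4, -1}

Each tropical root is a break point of the lower envelope of the lines y = a_i + i · x (there are 4 lines, with slopes 0, 1, ..., 3). Only the lines that attain the minimum somewhere contribute to roots; other lines are dominated. Here the surviving (envelope) indices are i = 3, i = 2, i = 1, i = 0.
Intersections between consecutive envelope lines give the roots: for adjacent envelope indices i < j the intersection is x = (a_i − a_j) / (j − i). Reading off the sorted break points: {-7, -4, -1}.
Verification: at each break x_0, at least two indices attain the minimum of min_i(a_i + i · x_0).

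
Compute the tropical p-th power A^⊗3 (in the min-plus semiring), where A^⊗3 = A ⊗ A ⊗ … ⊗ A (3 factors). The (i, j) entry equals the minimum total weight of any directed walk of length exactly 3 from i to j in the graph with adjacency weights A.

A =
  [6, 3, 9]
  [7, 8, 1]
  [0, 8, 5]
A^⊗3 =
  [4, 12, 9]
  [6, 4, 10]
  [9, 8, 4]

Each entry (A^⊗3)_ij equals the minimum over all length-3 walks i = v_0 → v_1 → … → v_3 = j of Σ_t A[v_t][v_{t+1}]. For example, for (i, j) = (0, 2) we minimise over 9 possible intermediate vertex sequences; the minimum is 9, attained along the walk 0 → 1 → 2 → 2.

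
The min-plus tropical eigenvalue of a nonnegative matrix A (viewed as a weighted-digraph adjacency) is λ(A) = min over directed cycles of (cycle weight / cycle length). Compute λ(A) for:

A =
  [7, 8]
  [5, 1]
λ(A) = 1

Enumerate directed cycles and compute their means (weight / length). Sample:
  cycle 0 → 0: weight = 7, length = 1, mean = 7/1 ≈ 7.000
  cycle 1 → 1: weight = 1, length = 1, mean = 1/1 ≈ 1.000
  cycle 0 → 1 → 0: weight = 13, length = 2, mean = 13/2 ≈ 6.500
  cycle 1 → 0 → 1: weight = 13, length = 2, mean = 13/2 ≈ 6.500
Minimum mean = 1.000, attained e.g. along the cycle 1 → 1 with weight 1 and length 1. So λ(A) = 1/1 = 1.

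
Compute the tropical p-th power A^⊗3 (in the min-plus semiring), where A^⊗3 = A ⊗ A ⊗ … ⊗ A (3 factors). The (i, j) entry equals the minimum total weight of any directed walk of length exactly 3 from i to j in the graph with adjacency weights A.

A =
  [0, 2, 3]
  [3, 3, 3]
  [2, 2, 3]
A^⊗3 =
  [0, 2, 3]
  [3, 5, 6]
  [2, 4, 5]

Each entry (A^⊗3)_ij equals the minimum over all length-3 walks i = v_0 → v_1 → … → v_3 = j of Σ_t A[v_t][v_{t+1}]. For example, for (i, j) = (0, 2) we minimise over 9 possible intermediate vertex sequences; the minimum is 3, attained along the walk 0 → 0 → 0 → 2.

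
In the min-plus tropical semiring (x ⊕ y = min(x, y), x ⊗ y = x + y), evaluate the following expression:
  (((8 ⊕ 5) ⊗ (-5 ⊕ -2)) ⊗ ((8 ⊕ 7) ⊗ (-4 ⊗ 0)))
(((8 ⊕ 5) ⊗ (-5 ⊕ -2)) ⊗ ((8 ⊕ 7) ⊗ (-4 ⊗ 0))) = 3

Expand innermost to outermost. Recall ⊕ takes the minimum of its arguments and ⊗ takes their sum. Working out the expression (((8 ⊕ 5) ⊗ (-5 ⊕ -2)) ⊗ ((8 ⊕ 7) ⊗ (-4 ⊗ 0))) gives 3.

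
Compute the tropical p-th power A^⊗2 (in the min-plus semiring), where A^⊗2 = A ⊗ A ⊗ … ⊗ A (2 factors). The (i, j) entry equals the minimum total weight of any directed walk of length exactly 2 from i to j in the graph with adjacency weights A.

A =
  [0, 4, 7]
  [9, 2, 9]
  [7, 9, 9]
A^⊗2 =
  [0, 4, 7]
  [9, 4, 11]
  [7, 11, 14]

Each entry (A^⊗2)_ij equals the minimum over all length-2 walks i = v_0 → v_1 → … → v_2 = j of Σ_t A[v_t][v_{t+1}]. For example, for (i, j) = (0, 2) we minimise over 3 possible intermediate vertex sequences; the minimum is 7, attained along the walk 0 → 0 → 2.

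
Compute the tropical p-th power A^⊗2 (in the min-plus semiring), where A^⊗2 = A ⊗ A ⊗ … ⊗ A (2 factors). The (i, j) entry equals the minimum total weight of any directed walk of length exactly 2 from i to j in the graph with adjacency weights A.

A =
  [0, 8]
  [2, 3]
A^⊗2 =
  [0, 8]
  [2, 6]

Each entry (A^⊗2)_ij equals the minimum over all length-2 walks i = v_0 → v_1 → … → v_2 = j of Σ_t A[v_t][v_{t+1}]. For example, for (i, j) = (0, 1) we minimise over 2 possible intermediate vertex sequences; the minimum is 8, attained along the walk 0 → 0 → 1.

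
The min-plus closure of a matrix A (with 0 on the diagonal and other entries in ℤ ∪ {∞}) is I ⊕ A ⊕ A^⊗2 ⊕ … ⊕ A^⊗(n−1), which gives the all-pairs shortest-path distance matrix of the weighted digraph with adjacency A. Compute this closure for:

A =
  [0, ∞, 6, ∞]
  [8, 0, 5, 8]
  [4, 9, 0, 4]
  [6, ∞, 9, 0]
Closure =
  [0, 15, 6, 10]
  [8, 0, 5, 8]
  [4, 9, 0, 4]
  [6, 18, 9, 0]

This is the Floyd-Warshall all-pairs shortest-path computation. For each intermediate vertex k = 0, 1, …, 3, update dist[i][j] ← min(dist[i][j], dist[i][k] + dist[k][j]). The final matrix gives, for each (i, j), the minimum total weight of any directed path from i to j (possibly empty when i = j).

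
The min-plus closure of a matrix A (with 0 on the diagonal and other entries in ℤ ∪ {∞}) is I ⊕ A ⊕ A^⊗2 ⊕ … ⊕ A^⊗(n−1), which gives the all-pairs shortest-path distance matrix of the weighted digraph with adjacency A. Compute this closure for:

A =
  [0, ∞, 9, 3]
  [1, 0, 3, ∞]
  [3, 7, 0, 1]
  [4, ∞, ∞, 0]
Closure =
  [0, 16, 9, 3]
  [1, 0, 3, 4]
  [3, 7, 0, 1]
  [4, 20, 13, 0]

This is the Floyd-Warshall all-pairs shortest-path computation. For each intermediate vertex k = 0, 1, …, 3, update dist[i][j] ← min(dist[i][j], dist[i][k] + dist[k][j]). The final matrix gives, for each (i, j), the minimum total weight of any directed path from i to j (possibly empty when i = j).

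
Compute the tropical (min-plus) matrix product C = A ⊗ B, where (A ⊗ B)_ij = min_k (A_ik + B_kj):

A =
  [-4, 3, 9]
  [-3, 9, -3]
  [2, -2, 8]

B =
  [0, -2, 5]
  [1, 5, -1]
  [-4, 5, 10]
A ⊗ B =
  [-4, -6, 1]
  [-7, -5, 2]
  [-1, 0, -3]

Apply the min-plus product entry-by-entry:
  C[0][0] = min over k of (A[0][0] + B[0][0] = -4 + 0 = -4, A[0][1] + B[1][0] = 3 + 1 = 4, A[0][2] + B[2][0] = 9 + -4 = 5) = -4 (attained at k = 0)
  C[0][1] = min over k of (A[0][0] + B[0][1] = -4 + -2 = -6, A[0][1] + B[1][1] = 3 + 5 = 8, A[0][2] + B[2][1] = 9 + 5 = 14) = -6 (attained at k = 0)
  C[0][2] = min over k of (A[0][0] + B[0][2] = -4 + 5 = 1, A[0][1] + B[1][2] = 3 + -1 = 2, A[0][2] + B[2][2] = 9 + 10 = 19) = 1 (attained at k = 0)
  C[1][0] = min over k of (A[1][0] + B[0][0] = -3 + 0 = -3, A[1][1] + B[1][0] = 9 + 1 = 10, A[1][2] + B[2][0] = -3 + -4 = -7) = -7 (attained at k = 2)
  C[1][1] = min over k of (A[1][0] + B[0][1] = -3 + -2 = -5, A[1][1] + B[1][1] = 9 + 5 = 14, A[1][2] + B[2][1] = -3 + 5 = 2) = -5 (attained at k = 0)
  C[1][2] = min over k of (A[1][0] + B[0][2] = -3 + 5 = 2, A[1][1] + B[1][2] = 9 + -1 = 8, A[1][2] + B[2][2] = -3 + 10 = 7) = 2 (attained at k = 0)
  C[2][0] = min over k of (A[2][0] + B[0][0] = 2 + 0 = 2, A[2][1] + B[1][0] = -2 + 1 = -1, A[2][2] + B[2][0] = 8 + -4 = 4) = -1 (attained at k = 1)
  C[2][1] = min over k of (A[2][0] + B[0][1] = 2 + -2 = 0, A[2][1] + B[1][1] = -2 + 5 = 3, A[2][2] + B[2][1] = 8 + 5 = 13) = 0 (attained at k = 0)
  C[2][2] = min over k of (A[2][0] + B[0][2] = 2 + 5 = 7, A[2][1] + B[1][2] = -2 + -1 = -3, A[2][2] + B[2][2] = 8 + 10 = 18) = -3 (attained at k = 1)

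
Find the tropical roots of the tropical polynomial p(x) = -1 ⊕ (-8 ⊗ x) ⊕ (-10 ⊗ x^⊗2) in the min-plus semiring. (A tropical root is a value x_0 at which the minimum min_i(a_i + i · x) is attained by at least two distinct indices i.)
Roots: {2, 7}

Each tropical root is a break point of the lower envelope of the lines y = a_i + i · x (there are 3 lines, with slopes 0, 1, ..., 2). Only the lines that attain the minimum somewhere contribute to roots; other lines are dominated. Here the surviving (envelope) indices are i = 2, i = 1, i = 0.
Intersections between consecutive envelope lines give the roots: for adjacent envelope indices i < j the intersection is x = (a_i − a_j) / (j − i). Reading off the sorted break points: {2, 7}.
Verification: at each break x_0, at least two indices attain the minimum of min_i(a_i + i · x_0).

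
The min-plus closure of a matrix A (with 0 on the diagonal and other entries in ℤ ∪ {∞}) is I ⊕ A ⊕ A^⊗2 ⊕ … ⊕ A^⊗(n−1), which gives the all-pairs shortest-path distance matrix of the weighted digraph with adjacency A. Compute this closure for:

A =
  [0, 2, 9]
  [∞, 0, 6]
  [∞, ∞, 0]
Closure =
  [0, 2, 8]
  [∞, 0, 6]
  [∞, ∞, 0]

This is the Floyd-Warshall all-pairs shortest-path computation. For each intermediate vertex k = 0, 1, …, 2, update dist[i][j] ← min(dist[i][j], dist[i][k] + dist[k][j]). The final matrix gives, for each (i, j), the minimum total weight of any directed path from i to j (possibly empty when i = j).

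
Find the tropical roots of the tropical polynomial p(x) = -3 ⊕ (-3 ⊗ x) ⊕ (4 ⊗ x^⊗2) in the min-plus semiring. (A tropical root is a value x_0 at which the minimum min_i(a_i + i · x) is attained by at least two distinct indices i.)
Roots: {-7, 0}

Each tropical root is a break point of the lower envelope of the lines y = a_i + i · x (there are 3 lines, with slopes 0, 1, ..., 2). Only the lines that attain the minimum somewhere contribute to roots; other lines are dominated. Here the surviving (envelope) indices are i = 2, i = 1, i = 0.
Intersections between consecutive envelope lines give the roots: for adjacent envelope indices i < j the intersection is x = (a_i − a_j) / (j − i). Reading off the sorted break points: {-7, 0}.
Verification: at each break x_0, at least two indices attain the minimum of min_i(a_i + i · x_0).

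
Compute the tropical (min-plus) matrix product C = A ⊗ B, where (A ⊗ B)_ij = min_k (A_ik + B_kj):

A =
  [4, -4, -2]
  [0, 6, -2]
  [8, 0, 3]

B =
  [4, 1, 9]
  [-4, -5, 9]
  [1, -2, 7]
A ⊗ B =
  [-8, -9, 5]
  [-1, -4, 5]
  [-4, -5, 9]

Apply the min-plus product entry-by-entry:
  C[0][0] = min over k of (A[0][0] + B[0][0] = 4 + 4 = 8, A[0][1] + B[1][0] = -4 + -4 = -8, A[0][2] + B[2][0] = -2 + 1 = -1) = -8 (attained at k = 1)
  C[0][1] = min over k of (A[0][0] + B[0][1] = 4 + 1 = 5, A[0][1] + B[1][1] = -4 + -5 = -9, A[0][2] + B[2][1] = -2 + -2 = -4) = -9 (attained at k = 1)
  C[0][2] = min over k of (A[0][0] + B[0][2] = 4 + 9 = 13, A[0][1] + B[1][2] = -4 + 9 = 5, A[0][2] + B[2][2] = -2 + 7 = 5) = 5 (attained at k = 1)
  C[1][0] = min over k of (A[1][0] + B[0][0] = 0 + 4 = 4, A[1][1] + B[1][0] = 6 + -4 = 2, A[1][2] + B[2][0] = -2 + 1 = -1) = -1 (attained at k = 2)
  C[1][1] = min over k of (A[1][0] + B[0][1] = 0 + 1 = 1, A[1][1] + B[1][1] = 6 + -5 = 1, A[1][2] + B[2][1] = -2 + -2 = -4) = -4 (attained at k = 2)
  C[1][2] = min over k of (A[1][0] + B[0][2] = 0 + 9 = 9, A[1][1] + B[1][2] = 6 + 9 = 15, A[1][2] + B[2][2] = -2 + 7 = 5) = 5 (attained at k = 2)
  C[2][0] = min over k of (A[2][0] + B[0][0] = 8 + 4 = 12, A[2][1] + B[1][0] = 0 + -4 = -4, A[2][2] + B[2][0] = 3 + 1 = 4) = -4 (attained at k = 1)
  C[2][1] = min over k of (A[2][0] + B[0][1] = 8 + 1 = 9, A[2][1] + B[1][1] = 0 + -5 = -5, A[2][2] + B[2][1] = 3 + -2 = 1) = -5 (attained at k = 1)
  C[2][2] = min over k of (A[2][0] + B[0][2] = 8 + 9 = 17, A[2][1] + B[1][2] = 0 + 9 = 9, A[2][2] + B[2][2] = 3 + 7 = 10) = 9 (attained at k = 1)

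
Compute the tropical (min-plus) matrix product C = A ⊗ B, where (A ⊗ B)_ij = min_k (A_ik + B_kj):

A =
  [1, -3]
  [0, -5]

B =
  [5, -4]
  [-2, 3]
A ⊗ B =
  [-5, -3]
  [-7, -4]

Apply the min-plus product entry-by-entry:
  C[0][0] = min over k of (A[0][0] + B[0][0] = 1 + 5 = 6, A[0][1] + B[1][0] = -3 + -2 = -5) = -5 (attained at k = 1)
  C[0][1] = min over k of (A[0][0] + B[0][1] = 1 + -4 = -3, A[0][1] + B[1][1] = -3 + 3 = 0) = -3 (attained at k = 0)
  C[1][0] = min over k of (A[1][0] + B[0][0] = 0 + 5 = 5, A[1][1] + B[1][0] = -5 + -2 = -7) = -7 (attained at k = 1)
  C[1][1] = min over k of (A[1][0] + B[0][1] = 0 + -4 = -4, A[1][1] + B[1][1] = -5 + 3 = -2) = -4 (attained at k = 0)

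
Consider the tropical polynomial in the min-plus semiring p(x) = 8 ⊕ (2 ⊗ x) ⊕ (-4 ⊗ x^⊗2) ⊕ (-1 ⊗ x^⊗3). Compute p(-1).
p(-1) = -6

A tropical monomial a ⊗ x^⊗i evaluates to a + i · x. Evaluating each term at x = -1:
  Term 0 contributes 8 + 0 · -1 = 8
  Term 1 contributes 2 + 1 · -1 = 1
  Term 2 contributes -4 + 2 · -1 = -6
  Term 3 contributes -1 + 3 · -1 = -4
p(-1) = ⊕ of these = min[8, 1, -6, -4] = -6.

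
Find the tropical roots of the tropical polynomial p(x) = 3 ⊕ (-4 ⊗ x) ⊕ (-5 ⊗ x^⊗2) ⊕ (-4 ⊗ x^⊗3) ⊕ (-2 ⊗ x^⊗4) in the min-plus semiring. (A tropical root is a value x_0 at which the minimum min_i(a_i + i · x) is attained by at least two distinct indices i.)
Roots: {-2, -1, 1, 7}

Each tropical root is a break point of the lower envelope of the lines y = a_i + i · x (there are 5 lines, with slopes 0, 1, ..., 4). Only the lines that attain the minimum somewhere contribute to roots; other lines are dominated. Here the surviving (envelope) indices are i = 4, i = 3, i = 2, i = 1, i = 0.
Intersections between consecutive envelope lines give the roots: for adjacent envelope indices i < j the intersection is x = (a_i − a_j) / (j − i). Reading off the sorted break points: {-2, -1, 1, 7}.
Verification: at each break x_0, at least two indices attain the minimum of min_i(a_i + i · x_0).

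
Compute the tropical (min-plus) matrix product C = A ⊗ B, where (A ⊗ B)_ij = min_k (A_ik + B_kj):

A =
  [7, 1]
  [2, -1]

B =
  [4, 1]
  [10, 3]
A ⊗ B =
  [11, 4]
  [6, 2]

Apply the min-plus product entry-by-entry:
  C[0][0] = min over k of (A[0][0] + B[0][0] = 7 + 4 = 11, A[0][1] + B[1][0] = 1 + 10 = 11) = 11 (attained at k = 0)
  C[0][1] = min over k of (A[0][0] + B[0][1] = 7 + 1 = 8, A[0][1] + B[1][1] = 1 + 3 = 4) = 4 (attained at k = 1)
  C[1][0] = min over k of (A[1][0] + B[0][0] = 2 + 4 = 6, A[1][1] + B[1][0] = -1 + 10 = 9) = 6 (attained at k = 0)
  C[1][1] = min over k of (A[1][0] + B[0][1] = 2 + 1 = 3, A[1][1] + B[1][1] = -1 + 3 = 2) = 2 (attained at k = 1)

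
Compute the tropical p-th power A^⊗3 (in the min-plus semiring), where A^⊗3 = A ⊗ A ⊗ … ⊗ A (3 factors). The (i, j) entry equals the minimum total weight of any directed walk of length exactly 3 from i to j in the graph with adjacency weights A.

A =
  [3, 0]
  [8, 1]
A^⊗3 =
  [9, 2]
  [10, 3]

Each entry (A^⊗3)_ij equals the minimum over all length-3 walks i = v_0 → v_1 → … → v_3 = j of Σ_t A[v_t][v_{t+1}]. For example, for (i, j) = (0, 1) we minimise over 4 possible intermediate vertex sequences; the minimum is 2, attained along the walk 0 → 1 → 1 → 1.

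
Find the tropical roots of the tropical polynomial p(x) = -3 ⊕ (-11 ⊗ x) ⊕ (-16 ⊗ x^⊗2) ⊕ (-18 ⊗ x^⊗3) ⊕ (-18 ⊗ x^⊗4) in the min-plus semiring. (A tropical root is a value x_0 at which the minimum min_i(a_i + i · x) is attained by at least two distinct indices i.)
Roots: {0, 2, 5, 8}

Each tropical root is a break point of the lower envelope of the lines y = a_i + i · x (there are 5 lines, with slopes 0, 1, ..., 4). Only the lines that attain the minimum somewhere contribute to roots; other lines are dominated. Here the surviving (envelope) indices are i = 4, i = 3, i = 2, i = 1, i = 0.
Intersections between consecutive envelope lines give the roots: for adjacent envelope indices i < j the intersection is x = (a_i − a_j) / (j − i). Reading off the sorted break points: {0, 2, 5, 8}.
Verification: at each break x_0, at least two indices attain the minimum of min_i(a_i + i · x_0).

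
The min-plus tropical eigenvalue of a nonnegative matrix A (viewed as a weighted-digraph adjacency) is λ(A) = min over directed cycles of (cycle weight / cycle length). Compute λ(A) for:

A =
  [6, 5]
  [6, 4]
λ(A) = 4

Enumerate directed cycles and compute their means (weight / length). Sample:
  cycle 0 → 0: weight = 6, length = 1, mean = 6/1 ≈ 6.000
  cycle 1 → 1: weight = 4, length = 1, mean = 4/1 ≈ 4.000
  cycle 0 → 1 → 0: weight = 11, length = 2, mean = 11/2 ≈ 5.500
  cycle 1 → 0 → 1: weight = 11, length = 2, mean = 11/2 ≈ 5.500
Minimum mean = 4.000, attained e.g. along the cycle 1 → 1 with weight 4 and length 1. So λ(A) = 4/1 = 4.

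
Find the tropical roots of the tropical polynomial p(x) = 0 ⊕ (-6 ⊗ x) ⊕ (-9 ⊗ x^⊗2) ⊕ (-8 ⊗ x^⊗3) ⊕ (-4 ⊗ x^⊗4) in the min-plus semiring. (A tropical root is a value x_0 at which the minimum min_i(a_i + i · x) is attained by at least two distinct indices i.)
Roots: {-4, -1, 3, 6}

Each tropical root is a break point of the lower envelope of the lines y = a_i + i · x (there are 5 lines, with slopes 0, 1, ..., 4). Only the lines that attain the minimum somewhere contribute to roots; other lines are dominated. Here the surviving (envelope) indices are i = 4, i = 3, i = 2, i = 1, i = 0.
Intersections between consecutive envelope lines give the roots: for adjacent envelope indices i < j the intersection is x = (a_i − a_j) / (j − i). Reading off the sorted break points: {-4, -1, 3, 6}.
Verification: at each break x_0, at least two indices attain the minimum of min_i(a_i + i · x_0).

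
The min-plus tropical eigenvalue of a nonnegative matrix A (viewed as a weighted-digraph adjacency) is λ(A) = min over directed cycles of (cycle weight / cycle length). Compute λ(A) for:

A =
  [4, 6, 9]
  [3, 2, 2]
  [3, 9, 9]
λ(A) = 2

Enumerate directed cycles and compute their means (weight / length). Sample:
  cycle 0 → 0: weight = 4, length = 1, mean = 4/1 ≈ 4.000
  cycle 1 → 1: weight = 2, length = 1, mean = 2/1 ≈ 2.000
  cycle 2 → 2: weight = 9, length = 1, mean = 9/1 ≈ 9.000
  cycle 0 → 1 → 0: weight = 9, length = 2, mean = 9/2 ≈ 4.500
  cycle 0 → 2 → 0: weight = 12, length = 2, mean = 12/2 ≈ 6.000
  cycle 1 → 0 → 1: weight = 9, length = 2, mean = 9/2 ≈ 4.500
Minimum mean = 2.000, attained e.g. along the cycle 1 → 1 with weight 2 and length 1. So λ(A) = 2/1 = 2.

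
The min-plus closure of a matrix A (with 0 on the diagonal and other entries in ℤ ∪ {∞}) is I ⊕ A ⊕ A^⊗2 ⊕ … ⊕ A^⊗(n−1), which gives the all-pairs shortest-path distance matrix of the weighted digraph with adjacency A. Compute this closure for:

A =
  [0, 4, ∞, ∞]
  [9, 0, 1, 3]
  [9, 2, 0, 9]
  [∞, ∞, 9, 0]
Closure =
  [0, 4, 5, 7]
  [9, 0, 1, 3]
  [9, 2, 0, 5]
  [18, 11, 9, 0]

This is the Floyd-Warshall all-pairs shortest-path computation. For each intermediate vertex k = 0, 1, …, 3, update dist[i][j] ← min(dist[i][j], dist[i][k] + dist[k][j]). The final matrix gives, for each (i, j), the minimum total weight of any directed path from i to j (possibly empty when i = j).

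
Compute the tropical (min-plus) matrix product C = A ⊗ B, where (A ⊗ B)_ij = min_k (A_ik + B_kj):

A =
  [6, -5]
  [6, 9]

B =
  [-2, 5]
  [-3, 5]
A ⊗ B =
  [-8, 0]
  [4, 11]

Apply the min-plus product entry-by-entry:
  C[0][0] = min over k of (A[0][0] + B[0][0] = 6 + -2 = 4, A[0][1] + B[1][0] = -5 + -3 = -8) = -8 (attained at k = 1)
  C[0][1] = min over k of (A[0][0] + B[0][1] = 6 + 5 = 11, A[0][1] + B[1][1] = -5 + 5 = 0) = 0 (attained at k = 1)
  C[1][0] = min over k of (A[1][0] + B[0][0] = 6 + -2 = 4, A[1][1] + B[1][0] = 9 + -3 = 6) = 4 (attained at k = 0)
  C[1][1] = min over k of (A[1][0] + B[0][1] = 6 + 5 = 11, A[1][1] + B[1][1] = 9 + 5 = 14) = 11 (attained at k = 0)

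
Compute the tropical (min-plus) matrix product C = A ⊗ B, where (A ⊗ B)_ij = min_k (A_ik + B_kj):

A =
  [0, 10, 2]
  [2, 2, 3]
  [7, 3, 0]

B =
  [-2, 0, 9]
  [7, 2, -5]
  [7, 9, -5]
A ⊗ B =
  [-2, 0, -3]
  [0, 2, -3]
  [5, 5, -5]

Apply the min-plus product entry-by-entry:
  C[0][0] = min over k of (A[0][0] + B[0][0] = 0 + -2 = -2, A[0][1] + B[1][0] = 10 + 7 = 17, A[0][2] + B[2][0] = 2 + 7 = 9) = -2 (attained at k = 0)
  C[0][1] = min over k of (A[0][0] + B[0][1] = 0 + 0 = 0, A[0][1] + B[1][1] = 10 + 2 = 12, A[0][2] + B[2][1] = 2 + 9 = 11) = 0 (attained at k = 0)
  C[0][2] = min over k of (A[0][0] + B[0][2] = 0 + 9 = 9, A[0][1] + B[1][2] = 10 + -5 = 5, A[0][2] + B[2][2] = 2 + -5 = -3) = -3 (attained at k = 2)
  C[1][0] = min over k of (A[1][0] + B[0][0] = 2 + -2 = 0, A[1][1] + B[1][0] = 2 + 7 = 9, A[1][2] + B[2][0] = 3 + 7 = 10) = 0 (attained at k = 0)
  C[1][1] = min over k of (A[1][0] + B[0][1] = 2 + 0 = 2, A[1][1] + B[1][1] = 2 + 2 = 4, A[1][2] + B[2][1] = 3 + 9 = 12) = 2 (attained at k = 0)
  C[1][2] = min over k of (A[1][0] + B[0][2] = 2 + 9 = 11, A[1][1] + B[1][2] = 2 + -5 = -3, A[1][2] + B[2][2] = 3 + -5 = -2) = -3 (attained at k = 1)
  C[2][0] = min over k of (A[2][0] + B[0][0] = 7 + -2 = 5, A[2][1] + B[1][0] = 3 + 7 = 10, A[2][2] + B[2][0] = 0 + 7 = 7) = 5 (attained at k = 0)
  C[2][1] = min over k of (A[2][0] + B[0][1] = 7 + 0 = 7, A[2][1] + B[1][1] = 3 + 2 = 5, A[2][2] + B[2][1] = 0 + 9 = 9) = 5 (attained at k = 1)
  C[2][2] = min over k of (A[2][0] + B[0][2] = 7 + 9 = 16, A[2][1] + B[1][2] = 3 + -5 = -2, A[2][2] + B[2][2] = 0 + -5 = -5) = -5 (attained at k = 2)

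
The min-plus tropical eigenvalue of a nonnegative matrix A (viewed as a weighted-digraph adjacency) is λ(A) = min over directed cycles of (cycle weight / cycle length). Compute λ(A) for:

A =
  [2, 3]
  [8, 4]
λ(A) = 2

Enumerate directed cycles and compute their means (weight / length). Sample:
  cycle 0 → 0: weight = 2, length = 1, mean = 2/1 ≈ 2.000
  cycle 1 → 1: weight = 4, length = 1, mean = 4/1 ≈ 4.000
  cycle 0 → 1 → 0: weight = 11, length = 2, mean = 11/2 ≈ 5.500
  cycle 1 → 0 → 1: weight = 11, length = 2, mean = 11/2 ≈ 5.500
Minimum mean = 2.000, attained e.g. along the cycle 0 → 0 with weight 2 and length 1. So λ(A) = 2/1 = 2.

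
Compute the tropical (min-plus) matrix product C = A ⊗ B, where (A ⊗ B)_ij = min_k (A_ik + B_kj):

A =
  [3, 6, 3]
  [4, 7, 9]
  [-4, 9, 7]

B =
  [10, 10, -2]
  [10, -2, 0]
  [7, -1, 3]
A ⊗ B =
  [10, 2, 1]
  [14, 5, 2]
  [6, 6, -6]

Apply the min-plus product entry-by-entry:
  C[0][0] = min over k of (A[0][0] + B[0][0] = 3 + 10 = 13, A[0][1] + B[1][0] = 6 + 10 = 16, A[0][2] + B[2][0] = 3 + 7 = 10) = 10 (attained at k = 2)
  C[0][1] = min over k of (A[0][0] + B[0][1] = 3 + 10 = 13, A[0][1] + B[1][1] = 6 + -2 = 4, A[0][2] + B[2][1] = 3 + -1 = 2) = 2 (attained at k = 2)
  C[0][2] = min over k of (A[0][0] + B[0][2] = 3 + -2 = 1, A[0][1] + B[1][2] = 6 + 0 = 6, A[0][2] + B[2][2] = 3 + 3 = 6) = 1 (attained at k = 0)
  C[1][0] = min over k of (A[1][0] + B[0][0] = 4 + 10 = 14, A[1][1] + B[1][0] = 7 + 10 = 17, A[1][2] + B[2][0] = 9 + 7 = 16) = 14 (attained at k = 0)
  C[1][1] = min over k of (A[1][0] + B[0][1] = 4 + 10 = 14, A[1][1] + B[1][1] = 7 + -2 = 5, A[1][2] + B[2][1] = 9 + -1 = 8) = 5 (attained at k = 1)
  C[1][2] = min over k of (A[1][0] + B[0][2] = 4 + -2 = 2, A[1][1] + B[1][2] = 7 + 0 = 7, A[1][2] + B[2][2] = 9 + 3 = 12) = 2 (attained at k = 0)
  C[2][0] = min over k of (A[2][0] + B[0][0] = -4 + 10 = 6, A[2][1] + B[1][0] = 9 + 10 = 19, A[2][2] + B[2][0] = 7 + 7 = 14) = 6 (attained at k = 0)
  C[2][1] = min over k of (A[2][0] + B[0][1] = -4 + 10 = 6, A[2][1] + B[1][1] = 9 + -2 = 7, A[2][2] + B[2][1] = 7 + -1 = 6) = 6 (attained at k = 0)
  C[2][2] = min over k of (A[2][0] + B[0][2] = -4 + -2 = -6, A[2][1] + B[1][2] = 9 + 0 = 9, A[2][2] + B[2][2] = 7 + 3 = 10) = -6 (attained at k = 0)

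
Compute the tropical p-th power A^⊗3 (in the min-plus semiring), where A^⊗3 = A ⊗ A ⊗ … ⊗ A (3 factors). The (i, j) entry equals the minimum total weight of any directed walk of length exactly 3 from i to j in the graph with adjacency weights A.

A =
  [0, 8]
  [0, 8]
A^⊗3 =
  [0, 8]
  [0, 8]

Each entry (A^⊗3)_ij equals the minimum over all length-3 walks i = v_0 → v_1 → … → v_3 = j of Σ_t A[v_t][v_{t+1}]. For example, for (i, j) = (0, 1) we minimise over 4 possible intermediate vertex sequences; the minimum is 8, attained along the walk 0 → 0 → 0 → 1.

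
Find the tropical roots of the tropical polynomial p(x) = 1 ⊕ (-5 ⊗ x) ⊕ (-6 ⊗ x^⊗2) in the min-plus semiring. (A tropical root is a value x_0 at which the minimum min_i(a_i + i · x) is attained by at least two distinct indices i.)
Roots: {1, 6}

Each tropical root is a break point of the lower envelope of the lines y = a_i + i · x (there are 3 lines, with slopes 0, 1, ..., 2). Only the lines that attain the minimum somewhere contribute to roots; other lines are dominated. Here the surviving (envelope) indices are i = 2, i = 1, i = 0.
Intersections between consecutive envelope lines give the roots: for adjacent envelope indices i < j the intersection is x = (a_i − a_j) / (j − i). Reading off the sorted break points: {1, 6}.
Verification: at each break x_0, at least two indices attain the minimum of min_i(a_i + i · x_0).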